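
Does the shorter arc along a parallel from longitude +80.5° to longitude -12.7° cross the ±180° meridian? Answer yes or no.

Signed shortest Δλ = ((-12.7 − 80.5 + 180) mod 360) − 180 = -93.2°.
Going west by 93.2° from +80.5° reaches -12.7° without touching 180°.

No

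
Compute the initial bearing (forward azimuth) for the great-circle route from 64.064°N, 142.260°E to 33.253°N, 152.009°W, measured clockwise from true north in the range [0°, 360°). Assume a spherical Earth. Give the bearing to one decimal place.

95.2°

Δλ = -152.009 − 142.260 = -294.269°; wrapped into (−180°, 180°]: 65.731°.
θ = atan2( sin Δλ · cos φ₂ , cos φ₁ · sin φ₂ − sin φ₁ · cos φ₂ · cos Δλ )
  = atan2(0.76235, -0.06928) = 95.192° → normalised to [0°, 360°): 95.192°.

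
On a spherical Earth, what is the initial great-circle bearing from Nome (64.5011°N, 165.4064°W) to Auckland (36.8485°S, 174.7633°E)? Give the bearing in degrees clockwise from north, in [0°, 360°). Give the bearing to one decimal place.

196.1°

Δλ = 174.7633 − -165.4064 = 340.1697°; wrapped into (−180°, 180°]: -19.8303°.
θ = atan2( sin Δλ · cos φ₂ , cos φ₁ · sin φ₂ − sin φ₁ · cos φ₂ · cos Δλ )
  = atan2(-0.27146, -0.93761) = -163.853° → normalised to [0°, 360°): 196.147°.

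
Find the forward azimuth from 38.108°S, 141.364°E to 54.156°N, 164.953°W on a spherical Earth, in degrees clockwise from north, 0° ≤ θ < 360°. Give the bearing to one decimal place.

29.0°

Δλ = -164.953 − 141.364 = -306.317°; wrapped into (−180°, 180°]: 53.683°.
θ = atan2( sin Δλ · cos φ₂ , cos φ₁ · sin φ₂ − sin φ₁ · cos φ₂ · cos Δλ )
  = atan2(0.47183, 0.85186) = 28.981° → normalised to [0°, 360°): 28.981°.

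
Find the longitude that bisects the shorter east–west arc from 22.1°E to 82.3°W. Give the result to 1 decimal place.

30.1°W

Signed shortest Δλ from +22.1° to -82.3° is -104.4°.
Midpoint longitude = +22.1° + (-104.4°)/2 = +22.1° − 52.2° = -30.1°.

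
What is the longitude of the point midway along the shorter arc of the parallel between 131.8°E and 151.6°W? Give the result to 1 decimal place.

170.1°E

Signed shortest Δλ from +131.8° to -151.6° is +76.6°.
Midpoint longitude = +131.8° + (+76.6°)/2 = +131.8° + 38.3° = +170.1°.
(The naïve average (+131.8 + -151.6)/2 = -9.9° is on the wrong side of the globe.)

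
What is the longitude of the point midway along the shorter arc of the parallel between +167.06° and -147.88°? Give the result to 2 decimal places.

-170.41°

Signed shortest Δλ from +167.06° to -147.88° is +45.06°.
Midpoint longitude = +167.06° + (+45.06°)/2 = +167.06° + 22.53° = +189.59°.
Normalise into (−180°, 180°]: -170.41°.
(The naïve average (+167.06 + -147.88)/2 = 9.59° is on the wrong side of the globe.)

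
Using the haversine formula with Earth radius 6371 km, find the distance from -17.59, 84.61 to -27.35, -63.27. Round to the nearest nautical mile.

7525 nmi

Δλ = -63.27 − 84.61 = -147.88°.
Δφ = -27.35 − -17.59 = -9.76°.
a = sin²(Δφ/2) + cos φ₁ · cos φ₂ · sin²(Δλ/2) = 0.789125.
c = 2·atan2(√a, √(1−a)) = 2.18738 rad → d = 6371·c ≈ 13935.79 km ≈ 7524.72 nmi.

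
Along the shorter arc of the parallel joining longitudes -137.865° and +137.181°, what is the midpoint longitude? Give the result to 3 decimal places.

+179.658°

Signed shortest Δλ from -137.865° to +137.181° is -84.954°.
Midpoint longitude = -137.865° + (-84.954°)/2 = -137.865° − 42.477° = -180.342°.
Normalise into (−180°, 180°]: +179.658°.
(The naïve average (-137.865 + +137.181)/2 = -0.342° is on the wrong side of the globe.)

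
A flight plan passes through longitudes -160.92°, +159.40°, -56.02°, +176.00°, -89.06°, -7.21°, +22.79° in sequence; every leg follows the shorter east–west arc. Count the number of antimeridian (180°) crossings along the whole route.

Leg 1: -160.92° → +159.40°, shortest Δλ = -39.68° (west) — crosses 180°.
Leg 2: +159.40° → -56.02°, shortest Δλ = 144.58° (east) — crosses 180°.
Leg 3: -56.02° → +176.00°, shortest Δλ = -127.98° (west) — crosses 180°.
Leg 4: +176.00° → -89.06°, shortest Δλ = 94.94° (east) — crosses 180°.
Leg 5: -89.06° → -7.21°, shortest Δλ = 81.85° (east) — does not cross 180°.
Leg 6: -7.21° → +22.79°, shortest Δλ = 30.0° (east) — does not cross 180°.
Total crossings: 4.

4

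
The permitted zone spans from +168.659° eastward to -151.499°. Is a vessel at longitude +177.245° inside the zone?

Band width going east from +168.659° to -151.499°: ((-151.499 − 168.659) mod 360) = 39.842°.
Offset of +177.245° east of the west edge: ((177.245 − 168.659) mod 360) = 8.586°.
8.586° ≤ 39.842° ⇒ inside.

Yes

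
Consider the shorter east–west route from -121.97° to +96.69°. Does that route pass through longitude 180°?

Naïve |96.69 − -121.97| = 218.66° > 180°, so the shorter arc goes the other way round — across 180°.
Signed shortest Δλ = ((96.69 − -121.97 + 180) mod 360) − 180 = -141.34°.
Going west by 141.34° from -121.97° passes through 180° before reaching +96.69°.

Yes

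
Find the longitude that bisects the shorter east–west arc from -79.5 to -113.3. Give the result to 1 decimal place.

-96.4°

Signed shortest Δλ from -79.5° to -113.3° is -33.8°.
Midpoint longitude = -79.5° + (-33.8°)/2 = -79.5° − 16.9° = -96.4°.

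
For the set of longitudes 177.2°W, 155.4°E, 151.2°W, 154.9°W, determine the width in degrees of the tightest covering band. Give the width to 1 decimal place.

53.4°

Sort the longitudes: -177.2°, -154.9°, -151.2°, +155.4°.
Eastward gaps between consecutive values (wrapping around): 22.3°, 3.7°, 306.6°, 27.4°.
Largest gap = 306.6° ⇒ minimal covering band is its complement: 360° − 306.6° = 53.4°.
Band runs from +155.4° eastward to -151.2°, crossing the antimeridian.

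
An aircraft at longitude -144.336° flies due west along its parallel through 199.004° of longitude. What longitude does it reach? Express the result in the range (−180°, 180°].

Start at -144.336°; shift −199.004° → -343.340°.
-343.340° lies outside (−180°, 180°]; add 360° → +16.660°.

+16.660°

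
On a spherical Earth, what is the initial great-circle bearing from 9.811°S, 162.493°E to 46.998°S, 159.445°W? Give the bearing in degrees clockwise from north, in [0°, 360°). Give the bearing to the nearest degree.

146°

Δλ = -159.445 − 162.493 = -321.938°; wrapped into (−180°, 180°]: 38.062°.
θ = atan2( sin Δλ · cos φ₂ , cos φ₁ · sin φ₂ − sin φ₁ · cos φ₂ · cos Δλ )
  = atan2(0.42048, -0.62913) = 146.243° → normalised to [0°, 360°): 146.243°.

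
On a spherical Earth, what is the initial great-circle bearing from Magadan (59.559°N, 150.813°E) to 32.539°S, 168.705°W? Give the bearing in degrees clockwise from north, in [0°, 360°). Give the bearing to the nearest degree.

Δλ = -168.705 − 150.813 = -319.518°; wrapped into (−180°, 180°]: 40.482°.
θ = atan2( sin Δλ · cos φ₂ , cos φ₁ · sin φ₂ − sin φ₁ · cos φ₂ · cos Δλ )
  = atan2(0.54730, -0.82534) = 146.451° → normalised to [0°, 360°): 146.451°.

146°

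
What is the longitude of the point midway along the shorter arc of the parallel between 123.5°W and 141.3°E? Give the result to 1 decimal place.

Signed shortest Δλ from -123.5° to +141.3° is -95.2°.
Midpoint longitude = -123.5° + (-95.2°)/2 = -123.5° − 47.6° = -171.1°.
(The naïve average (-123.5 + +141.3)/2 = 8.9° is on the wrong side of the globe.)

171.1°W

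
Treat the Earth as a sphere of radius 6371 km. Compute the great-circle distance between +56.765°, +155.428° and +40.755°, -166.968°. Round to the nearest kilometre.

Δλ = -166.968 − 155.428 = -322.396°; wrapped into (−180°, 180°]: 37.604°.
Δφ = 40.755 − 56.765 = -16.010°.
a = sin²(Δφ/2) + cos φ₁ · cos φ₂ · sin²(Δλ/2) = 0.062520.
c = 2·atan2(√a, √(1−a)) = 0.50544 rad → d = 6371·c ≈ 3220.17 km.

3220 km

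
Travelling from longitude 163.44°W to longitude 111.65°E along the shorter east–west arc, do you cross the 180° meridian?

Yes

Naïve |111.65 − -163.44| = 275.09° > 180°, so the shorter arc goes the other way round — across 180°.
Signed shortest Δλ = ((111.65 − -163.44 + 180) mod 360) − 180 = -84.91°.
Going west by 84.91° from -163.44° passes through 180° before reaching +111.65°.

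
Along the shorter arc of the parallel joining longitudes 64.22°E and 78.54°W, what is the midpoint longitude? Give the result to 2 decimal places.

7.16°W

Signed shortest Δλ from +64.22° to -78.54° is -142.76°.
Midpoint longitude = +64.22° + (-142.76°)/2 = +64.22° − 71.38° = -7.16°.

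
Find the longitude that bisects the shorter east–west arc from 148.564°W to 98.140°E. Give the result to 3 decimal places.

154.788°E

Signed shortest Δλ from -148.564° to +98.140° is -113.296°.
Midpoint longitude = -148.564° + (-113.296°)/2 = -148.564° − 56.648° = -205.212°.
Normalise into (−180°, 180°]: +154.788°.
(The naïve average (-148.564 + +98.140)/2 = -25.212° is on the wrong side of the globe.)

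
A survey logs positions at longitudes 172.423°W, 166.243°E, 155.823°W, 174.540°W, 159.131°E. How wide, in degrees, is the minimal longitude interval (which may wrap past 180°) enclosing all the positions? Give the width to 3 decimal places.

45.046°

Sort the longitudes: -174.540°, -172.423°, -155.823°, +159.131°, +166.243°.
Eastward gaps between consecutive values (wrapping around): 2.117°, 16.600°, 314.954°, 7.112°, 19.217°.
Largest gap = 314.954° ⇒ minimal covering band is its complement: 360° − 314.954° = 45.046°.
Band runs from +159.131° eastward to -155.823°, crossing the antimeridian.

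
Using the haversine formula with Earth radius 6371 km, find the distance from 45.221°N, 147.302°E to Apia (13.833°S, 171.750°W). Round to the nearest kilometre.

7751 km

Δλ = -171.750 − 147.302 = -319.052°; wrapped into (−180°, 180°]: 40.948°.
Δφ = -13.833 − 45.221 = -59.054°.
a = sin²(Δφ/2) + cos φ₁ · cos φ₂ · sin²(Δλ/2) = 0.326564.
c = 2·atan2(√a, √(1−a)) = 1.21656 rad → d = 6371·c ≈ 7750.72 km.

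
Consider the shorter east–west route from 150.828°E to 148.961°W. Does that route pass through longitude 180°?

Yes

Naïve |-148.961 − 150.828| = 299.789° > 180°, so the shorter arc goes the other way round — across 180°.
Signed shortest Δλ = ((-148.961 − 150.828 + 180) mod 360) − 180 = 60.211°.
Going east by 60.211° from +150.828° passes through 180° before reaching -148.961°.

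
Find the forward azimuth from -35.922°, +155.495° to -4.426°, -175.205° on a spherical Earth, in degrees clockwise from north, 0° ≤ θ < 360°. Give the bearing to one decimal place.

47.5°

Δλ = -175.205 − 155.495 = -330.700°; wrapped into (−180°, 180°]: 29.300°.
θ = atan2( sin Δλ · cos φ₂ , cos φ₁ · sin φ₂ − sin φ₁ · cos φ₂ · cos Δλ )
  = atan2(0.48792, 0.44761) = 47.468° → normalised to [0°, 360°): 47.468°.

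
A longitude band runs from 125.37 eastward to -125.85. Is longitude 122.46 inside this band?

Band width going east from +125.37° to -125.85°: ((-125.85 − 125.37) mod 360) = 108.78°.
Offset of +122.46° east of the west edge: ((122.46 − 125.37) mod 360) = 357.09°.
357.09° > 108.78° ⇒ outside.

No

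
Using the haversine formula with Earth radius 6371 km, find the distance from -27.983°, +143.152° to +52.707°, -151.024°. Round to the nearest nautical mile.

Δλ = -151.024 − 143.152 = -294.176°; wrapped into (−180°, 180°]: 65.824°.
Δφ = 52.707 − -27.983 = 80.690°.
a = sin²(Δφ/2) + cos φ₁ · cos φ₂ · sin²(Δλ/2) = 0.577076.
c = 2·atan2(√a, √(1−a)) = 1.72557 rad → d = 6371·c ≈ 10993.58 km ≈ 5936.06 nmi.

5936 nmi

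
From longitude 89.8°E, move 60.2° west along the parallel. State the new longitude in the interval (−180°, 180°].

Start at +89.8°; shift −60.2° → +29.6°.
+29.6° already lies in (−180°, 180°].

29.6°E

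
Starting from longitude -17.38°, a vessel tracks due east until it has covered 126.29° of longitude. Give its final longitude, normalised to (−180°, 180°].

+108.91°

Start at -17.38°; shift +126.29° → +108.91°.
+108.91° already lies in (−180°, 180°].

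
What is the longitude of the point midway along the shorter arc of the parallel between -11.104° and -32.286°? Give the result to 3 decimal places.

-21.695°

Signed shortest Δλ from -11.104° to -32.286° is -21.182°.
Midpoint longitude = -11.104° + (-21.182°)/2 = -11.104° − 10.591° = -21.695°.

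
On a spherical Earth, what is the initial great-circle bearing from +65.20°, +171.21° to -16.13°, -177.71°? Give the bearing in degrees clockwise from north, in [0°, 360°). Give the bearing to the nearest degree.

169°

Δλ = -177.71 − 171.21 = -348.92°; wrapped into (−180°, 180°]: 11.08°.
θ = atan2( sin Δλ · cos φ₂ , cos φ₁ · sin φ₂ − sin φ₁ · cos φ₂ · cos Δλ )
  = atan2(0.18461, -0.97232) = 169.249° → normalised to [0°, 360°): 169.249°.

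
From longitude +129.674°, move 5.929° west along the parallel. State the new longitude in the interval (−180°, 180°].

+123.745°

Start at +129.674°; shift −5.929° → +123.745°.
+123.745° already lies in (−180°, 180°].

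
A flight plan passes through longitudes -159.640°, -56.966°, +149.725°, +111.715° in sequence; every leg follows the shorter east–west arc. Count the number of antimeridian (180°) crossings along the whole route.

Leg 1: -159.640° → -56.966°, shortest Δλ = 102.674° (east) — does not cross 180°.
Leg 2: -56.966° → +149.725°, shortest Δλ = -153.309° (west) — crosses 180°.
Leg 3: +149.725° → +111.715°, shortest Δλ = -38.01° (west) — does not cross 180°.
Total crossings: 1.

1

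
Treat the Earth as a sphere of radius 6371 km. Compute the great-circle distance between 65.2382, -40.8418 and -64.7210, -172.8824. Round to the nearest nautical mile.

Δλ = -172.8824 − -40.8418 = -132.0406°.
Δφ = -64.7210 − 65.2382 = -129.9592°.
a = sin²(Δφ/2) + cos φ₁ · cos φ₂ · sin²(Δλ/2) = 0.970437.
c = 2·atan2(√a, √(1−a)) = 2.79600 rad → d = 6371·c ≈ 17813.31 km ≈ 9618.42 nmi.

9618 nmi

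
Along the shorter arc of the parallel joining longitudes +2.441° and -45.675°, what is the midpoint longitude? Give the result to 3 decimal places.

-21.617°

Signed shortest Δλ from +2.441° to -45.675° is -48.116°.
Midpoint longitude = +2.441° + (-48.116°)/2 = +2.441° − 24.058° = -21.617°.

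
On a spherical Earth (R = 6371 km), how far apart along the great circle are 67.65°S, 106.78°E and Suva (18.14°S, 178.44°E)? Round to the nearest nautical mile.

Δλ = 178.44 − 106.78 = 71.66°.
Δφ = -18.14 − -67.65 = 49.51°.
a = sin²(Δφ/2) + cos φ₁ · cos φ₂ · sin²(Δλ/2) = 0.299172.
c = 2·atan2(√a, √(1−a)) = 1.15747 rad → d = 6371·c ≈ 7374.25 km ≈ 3981.78 nmi.

3982 nmi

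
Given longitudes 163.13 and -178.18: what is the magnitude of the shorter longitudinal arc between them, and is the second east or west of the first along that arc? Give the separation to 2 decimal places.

Raw difference: -178.18 − 163.13 = -341.31°.
Normalise into (−180°, 180°]: -341.31° + 360° = 18.69°.
Positive ⇒ the second point lies to the east; separation 18.69°.

18.69° east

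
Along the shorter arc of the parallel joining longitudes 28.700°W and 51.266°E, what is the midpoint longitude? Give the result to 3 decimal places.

11.283°E

Signed shortest Δλ from -28.700° to +51.266° is +79.966°.
Midpoint longitude = -28.700° + (+79.966°)/2 = -28.700° + 39.983° = +11.283°.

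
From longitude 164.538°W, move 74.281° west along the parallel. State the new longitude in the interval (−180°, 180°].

121.181°E

Start at -164.538°; shift −74.281° → -238.819°.
-238.819° lies outside (−180°, 180°]; add 360° → +121.181°.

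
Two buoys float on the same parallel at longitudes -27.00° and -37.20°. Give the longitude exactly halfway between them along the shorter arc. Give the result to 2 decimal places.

-32.10°

Signed shortest Δλ from -27.00° to -37.20° is -10.20°.
Midpoint longitude = -27.00° + (-10.20°)/2 = -27.00° − 5.10° = -32.10°.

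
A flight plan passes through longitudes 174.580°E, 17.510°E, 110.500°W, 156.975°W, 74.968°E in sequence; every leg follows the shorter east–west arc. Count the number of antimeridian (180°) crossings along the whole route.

Leg 1: +174.580° → +17.510°, shortest Δλ = -157.07° (west) — does not cross 180°.
Leg 2: +17.510° → -110.500°, shortest Δλ = -128.01° (west) — does not cross 180°.
Leg 3: -110.500° → -156.975°, shortest Δλ = -46.475° (west) — does not cross 180°.
Leg 4: -156.975° → +74.968°, shortest Δλ = -128.057° (west) — crosses 180°.
Total crossings: 1.

1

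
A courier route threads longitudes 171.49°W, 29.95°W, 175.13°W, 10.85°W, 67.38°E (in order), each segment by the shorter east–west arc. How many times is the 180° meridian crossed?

Leg 1: -171.49° → -29.95°, shortest Δλ = 141.54° (east) — does not cross 180°.
Leg 2: -29.95° → -175.13°, shortest Δλ = -145.18° (west) — does not cross 180°.
Leg 3: -175.13° → -10.85°, shortest Δλ = 164.28° (east) — does not cross 180°.
Leg 4: -10.85° → +67.38°, shortest Δλ = 78.23° (east) — does not cross 180°.
Total crossings: 0.

0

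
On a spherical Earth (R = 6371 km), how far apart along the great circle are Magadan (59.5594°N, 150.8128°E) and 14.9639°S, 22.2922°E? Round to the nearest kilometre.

13547 km

Δλ = 22.2922 − 150.8128 = -128.5206°.
Δφ = -14.9639 − 59.5594 = -74.5233°.
a = sin²(Δφ/2) + cos φ₁ · cos φ₂ · sin²(Δλ/2) = 0.763727.
c = 2·atan2(√a, √(1−a)) = 2.12640 rad → d = 6371·c ≈ 13547.27 km.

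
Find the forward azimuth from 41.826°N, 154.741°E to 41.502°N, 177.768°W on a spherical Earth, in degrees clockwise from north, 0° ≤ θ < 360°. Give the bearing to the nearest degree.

Δλ = -177.768 − 154.741 = -332.509°; wrapped into (−180°, 180°]: 27.491°.
θ = atan2( sin Δλ · cos φ₂ , cos φ₁ · sin φ₂ − sin φ₁ · cos φ₂ · cos Δλ )
  = atan2(0.34571, 0.05074) = 81.650° → normalised to [0°, 360°): 81.650°.

82°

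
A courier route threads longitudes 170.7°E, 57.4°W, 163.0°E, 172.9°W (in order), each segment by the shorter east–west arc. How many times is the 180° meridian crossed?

3

Leg 1: +170.7° → -57.4°, shortest Δλ = 131.9° (east) — crosses 180°.
Leg 2: -57.4° → +163.0°, shortest Δλ = -139.6° (west) — crosses 180°.
Leg 3: +163.0° → -172.9°, shortest Δλ = 24.1° (east) — crosses 180°.
Total crossings: 3.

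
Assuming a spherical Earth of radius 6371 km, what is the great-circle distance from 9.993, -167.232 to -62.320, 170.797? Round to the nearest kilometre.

8262 km

Δλ = 170.797 − -167.232 = 338.029°; wrapped into (−180°, 180°]: -21.971°.
Δφ = -62.320 − 9.993 = -72.313°.
a = sin²(Δφ/2) + cos φ₁ · cos φ₂ · sin²(Δλ/2) = 0.364704.
c = 2·atan2(√a, √(1−a)) = 1.29679 rad → d = 6371·c ≈ 8261.84 km.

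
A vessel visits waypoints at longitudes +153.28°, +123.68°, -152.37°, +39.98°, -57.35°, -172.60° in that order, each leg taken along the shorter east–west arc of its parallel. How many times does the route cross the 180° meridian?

2

Leg 1: +153.28° → +123.68°, shortest Δλ = -29.6° (west) — does not cross 180°.
Leg 2: +123.68° → -152.37°, shortest Δλ = 83.95° (east) — crosses 180°.
Leg 3: -152.37° → +39.98°, shortest Δλ = -167.65° (west) — crosses 180°.
Leg 4: +39.98° → -57.35°, shortest Δλ = -97.33° (west) — does not cross 180°.
Leg 5: -57.35° → -172.60°, shortest Δλ = -115.25° (west) — does not cross 180°.
Total crossings: 2.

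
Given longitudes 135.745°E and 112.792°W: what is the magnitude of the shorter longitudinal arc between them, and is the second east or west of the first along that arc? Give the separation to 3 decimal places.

Raw difference: -112.792 − 135.745 = -248.537°.
Normalise into (−180°, 180°]: -248.537° + 360° = 111.463°.
Positive ⇒ the second point lies to the east; separation 111.463°.

111.463° east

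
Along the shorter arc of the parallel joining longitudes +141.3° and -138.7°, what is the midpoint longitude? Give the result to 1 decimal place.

-178.7°

Signed shortest Δλ from +141.3° to -138.7° is +80.0°.
Midpoint longitude = +141.3° + (+80.0°)/2 = +141.3° + 40.0° = +181.3°.
Normalise into (−180°, 180°]: -178.7°.
(The naïve average (+141.3 + -138.7)/2 = 1.3° is on the wrong side of the globe.)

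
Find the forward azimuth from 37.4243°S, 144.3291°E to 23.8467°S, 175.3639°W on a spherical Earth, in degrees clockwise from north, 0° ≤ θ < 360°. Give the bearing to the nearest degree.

80°

Δλ = -175.3639 − 144.3291 = -319.6930°; wrapped into (−180°, 180°]: 40.3070°.
θ = atan2( sin Δλ · cos φ₂ , cos φ₁ · sin φ₂ − sin φ₁ · cos φ₂ · cos Δλ )
  = atan2(0.59166, 0.10280) = 80.143° → normalised to [0°, 360°): 80.143°.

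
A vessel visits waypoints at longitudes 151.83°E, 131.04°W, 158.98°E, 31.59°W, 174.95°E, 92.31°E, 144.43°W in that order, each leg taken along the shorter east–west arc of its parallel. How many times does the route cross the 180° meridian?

5

Leg 1: +151.83° → -131.04°, shortest Δλ = 77.13° (east) — crosses 180°.
Leg 2: -131.04° → +158.98°, shortest Δλ = -69.98° (west) — crosses 180°.
Leg 3: +158.98° → -31.59°, shortest Δλ = 169.43° (east) — crosses 180°.
Leg 4: -31.59° → +174.95°, shortest Δλ = -153.46° (west) — crosses 180°.
Leg 5: +174.95° → +92.31°, shortest Δλ = -82.64° (west) — does not cross 180°.
Leg 6: +92.31° → -144.43°, shortest Δλ = 123.26° (east) — crosses 180°.
Total crossings: 5.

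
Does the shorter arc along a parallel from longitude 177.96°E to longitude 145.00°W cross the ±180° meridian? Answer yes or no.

Naïve |-145.00 − 177.96| = 322.96° > 180°, so the shorter arc goes the other way round — across 180°.
Signed shortest Δλ = ((-145.00 − 177.96 + 180) mod 360) − 180 = 37.04°.
Going east by 37.04° from +177.96° passes through 180° before reaching -145.00°.

Yes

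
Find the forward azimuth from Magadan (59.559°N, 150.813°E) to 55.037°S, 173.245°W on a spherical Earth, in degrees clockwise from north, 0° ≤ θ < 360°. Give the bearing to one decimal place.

157.6°

Δλ = -173.245 − 150.813 = -324.058°; wrapped into (−180°, 180°]: 35.942°.
θ = atan2( sin Δλ · cos φ₂ , cos φ₁ · sin φ₂ − sin φ₁ · cos φ₂ · cos Δλ )
  = atan2(0.33636, -0.81520) = 157.579° → normalised to [0°, 360°): 157.579°.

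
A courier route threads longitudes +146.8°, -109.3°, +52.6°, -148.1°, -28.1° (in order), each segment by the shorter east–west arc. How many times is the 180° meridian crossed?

Leg 1: +146.8° → -109.3°, shortest Δλ = 103.9° (east) — crosses 180°.
Leg 2: -109.3° → +52.6°, shortest Δλ = 161.9° (east) — does not cross 180°.
Leg 3: +52.6° → -148.1°, shortest Δλ = 159.3° (east) — crosses 180°.
Leg 4: -148.1° → -28.1°, shortest Δλ = 120.0° (east) — does not cross 180°.
Total crossings: 2.

2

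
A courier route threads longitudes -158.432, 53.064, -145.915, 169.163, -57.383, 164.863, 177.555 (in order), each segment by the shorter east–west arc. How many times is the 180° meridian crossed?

5

Leg 1: -158.432° → +53.064°, shortest Δλ = -148.504° (west) — crosses 180°.
Leg 2: +53.064° → -145.915°, shortest Δλ = 161.021° (east) — crosses 180°.
Leg 3: -145.915° → +169.163°, shortest Δλ = -44.922° (west) — crosses 180°.
Leg 4: +169.163° → -57.383°, shortest Δλ = 133.454° (east) — crosses 180°.
Leg 5: -57.383° → +164.863°, shortest Δλ = -137.754° (west) — crosses 180°.
Leg 6: +164.863° → +177.555°, shortest Δλ = 12.692° (east) — does not cross 180°.
Total crossings: 5.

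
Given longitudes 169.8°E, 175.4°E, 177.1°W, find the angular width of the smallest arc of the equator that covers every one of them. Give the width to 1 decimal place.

13.1°

Sort the longitudes: -177.1°, +169.8°, +175.4°.
Eastward gaps between consecutive values (wrapping around): 346.9°, 5.6°, 7.5°.
Largest gap = 346.9° ⇒ minimal covering band is its complement: 360° − 346.9° = 13.1°.
Band runs from +169.8° eastward to -177.1°, crossing the antimeridian.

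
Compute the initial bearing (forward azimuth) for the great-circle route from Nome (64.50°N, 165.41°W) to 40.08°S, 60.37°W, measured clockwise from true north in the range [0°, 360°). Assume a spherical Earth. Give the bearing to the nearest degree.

98°

Δλ = -60.37 − -165.41 = 105.04°.
θ = atan2( sin Δλ · cos φ₂ , cos φ₁ · sin φ₂ − sin φ₁ · cos φ₂ · cos Δλ )
  = atan2(0.73894, -0.09798) = 97.553° → normalised to [0°, 360°): 97.553°.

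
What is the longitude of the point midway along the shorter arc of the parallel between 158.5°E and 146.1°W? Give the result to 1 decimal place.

Signed shortest Δλ from +158.5° to -146.1° is +55.4°.
Midpoint longitude = +158.5° + (+55.4°)/2 = +158.5° + 27.7° = +186.2°.
Normalise into (−180°, 180°]: -173.8°.
(The naïve average (+158.5 + -146.1)/2 = 6.2° is on the wrong side of the globe.)

173.8°W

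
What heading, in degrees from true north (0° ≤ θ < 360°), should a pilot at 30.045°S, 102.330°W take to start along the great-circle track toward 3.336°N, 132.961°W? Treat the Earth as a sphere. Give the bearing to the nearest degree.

Δλ = -132.961 − -102.330 = -30.631°.
θ = atan2( sin Δλ · cos φ₂ , cos φ₁ · sin φ₂ − sin φ₁ · cos φ₂ · cos Δλ )
  = atan2(-0.50864, 0.48046) = -46.632° → normalised to [0°, 360°): 313.368°.

313°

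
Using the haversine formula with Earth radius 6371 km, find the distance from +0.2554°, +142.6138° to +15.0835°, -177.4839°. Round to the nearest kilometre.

Δλ = -177.4839 − 142.6138 = -320.0977°; wrapped into (−180°, 180°]: 39.9023°.
Δφ = 15.0835 − 0.2554 = 14.8281°.
a = sin²(Δφ/2) + cos φ₁ · cos φ₂ · sin²(Δλ/2) = 0.129069.
c = 2·atan2(√a, √(1−a)) = 0.73495 rad → d = 6371·c ≈ 4682.39 km.

4682 km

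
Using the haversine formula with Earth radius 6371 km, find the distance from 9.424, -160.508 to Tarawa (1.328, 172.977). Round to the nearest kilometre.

3068 km

Δλ = 172.977 − -160.508 = 333.485°; wrapped into (−180°, 180°]: -26.515°.
Δφ = 1.328 − 9.424 = -8.096°.
a = sin²(Δφ/2) + cos φ₁ · cos φ₂ · sin²(Δλ/2) = 0.056851.
c = 2·atan2(√a, √(1−a)) = 0.48151 rad → d = 6371·c ≈ 3067.68 km.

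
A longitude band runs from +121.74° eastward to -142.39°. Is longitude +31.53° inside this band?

No

Band width going east from +121.74° to -142.39°: ((-142.39 − 121.74) mod 360) = 95.87°.
Offset of +31.53° east of the west edge: ((31.53 − 121.74) mod 360) = 269.79°.
269.79° > 95.87° ⇒ outside.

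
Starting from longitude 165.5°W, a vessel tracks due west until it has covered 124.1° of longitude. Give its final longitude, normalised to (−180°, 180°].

Start at -165.5°; shift −124.1° → -289.6°.
-289.6° lies outside (−180°, 180°]; add 360° → +70.4°.

70.4°E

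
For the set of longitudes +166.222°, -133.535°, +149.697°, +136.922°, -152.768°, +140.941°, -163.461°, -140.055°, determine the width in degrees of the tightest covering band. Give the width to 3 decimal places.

Sort the longitudes: -163.461°, -152.768°, -140.055°, -133.535°, +136.922°, +140.941°, +149.697°, +166.222°.
Eastward gaps between consecutive values (wrapping around): 10.693°, 12.713°, 6.520°, 270.457°, 4.019°, 8.756°, 16.525°, 30.317°.
Largest gap = 270.457° ⇒ minimal covering band is its complement: 360° − 270.457° = 89.543°.
Band runs from +136.922° eastward to -133.535°, crossing the antimeridian.

89.543°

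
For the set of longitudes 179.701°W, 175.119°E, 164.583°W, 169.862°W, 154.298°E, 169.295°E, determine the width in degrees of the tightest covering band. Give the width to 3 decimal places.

Sort the longitudes: -179.701°, -169.862°, -164.583°, +154.298°, +169.295°, +175.119°.
Eastward gaps between consecutive values (wrapping around): 9.839°, 5.279°, 318.881°, 14.997°, 5.824°, 5.180°.
Largest gap = 318.881° ⇒ minimal covering band is its complement: 360° − 318.881° = 41.119°.
Band runs from +154.298° eastward to -164.583°, crossing the antimeridian.

41.119°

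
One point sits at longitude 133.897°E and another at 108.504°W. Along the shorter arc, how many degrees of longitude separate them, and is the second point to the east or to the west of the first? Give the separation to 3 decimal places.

117.599° east

Raw difference: -108.504 − 133.897 = -242.401°.
Normalise into (−180°, 180°]: -242.401° + 360° = 117.599°.
Positive ⇒ the second point lies to the east; separation 117.599°.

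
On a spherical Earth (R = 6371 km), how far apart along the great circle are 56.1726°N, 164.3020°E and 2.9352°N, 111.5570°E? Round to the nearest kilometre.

7530 km

Δλ = 111.5570 − 164.3020 = -52.7450°.
Δφ = 2.9352 − 56.1726 = -53.2374°.
a = sin²(Δφ/2) + cos φ₁ · cos φ₂ · sin²(Δλ/2) = 0.310451.
c = 2·atan2(√a, √(1−a)) = 1.18198 rad → d = 6371·c ≈ 7530.37 km.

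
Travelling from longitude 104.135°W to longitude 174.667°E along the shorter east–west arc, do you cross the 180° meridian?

Naïve |174.667 − -104.135| = 278.802° > 180°, so the shorter arc goes the other way round — across 180°.
Signed shortest Δλ = ((174.667 − -104.135 + 180) mod 360) − 180 = -81.198°.
Going west by 81.198° from -104.135° passes through 180° before reaching +174.667°.

Yes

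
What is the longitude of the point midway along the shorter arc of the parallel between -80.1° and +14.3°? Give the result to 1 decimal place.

-32.9°

Signed shortest Δλ from -80.1° to +14.3° is +94.4°.
Midpoint longitude = -80.1° + (+94.4°)/2 = -80.1° + 47.2° = -32.9°.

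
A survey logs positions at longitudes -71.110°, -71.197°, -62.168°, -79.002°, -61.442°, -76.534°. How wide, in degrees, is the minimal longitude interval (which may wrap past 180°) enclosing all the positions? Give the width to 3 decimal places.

17.560°

Sort the longitudes: -79.002°, -76.534°, -71.197°, -71.110°, -62.168°, -61.442°.
Eastward gaps between consecutive values (wrapping around): 2.468°, 5.337°, 0.087°, 8.942°, 0.726°, 342.440°.
Largest gap = 342.440° ⇒ minimal covering band is its complement: 360° − 342.440° = 17.560°.
Band runs from -79.002° eastward to -61.442°.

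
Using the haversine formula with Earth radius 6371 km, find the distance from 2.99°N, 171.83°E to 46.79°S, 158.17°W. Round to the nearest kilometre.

6266 km

Δλ = -158.17 − 171.83 = -330.00°; wrapped into (−180°, 180°]: 30.00°.
Δφ = -46.79 − 2.99 = -49.78°.
a = sin²(Δφ/2) + cos φ₁ · cos φ₂ · sin²(Δλ/2) = 0.222940.
c = 2·atan2(√a, √(1−a)) = 0.98349 rad → d = 6371·c ≈ 6265.82 km.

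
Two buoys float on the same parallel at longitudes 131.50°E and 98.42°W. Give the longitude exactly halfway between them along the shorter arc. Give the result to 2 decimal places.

Signed shortest Δλ from +131.50° to -98.42° is +130.08°.
Midpoint longitude = +131.50° + (+130.08°)/2 = +131.50° + 65.04° = +196.54°.
Normalise into (−180°, 180°]: -163.46°.
(The naïve average (+131.50 + -98.42)/2 = 16.54° is on the wrong side of the globe.)

163.46°W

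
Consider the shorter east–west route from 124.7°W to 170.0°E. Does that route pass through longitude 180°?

Yes

Naïve |170.0 − -124.7| = 294.7° > 180°, so the shorter arc goes the other way round — across 180°.
Signed shortest Δλ = ((170.0 − -124.7 + 180) mod 360) − 180 = -65.3°.
Going west by 65.3° from -124.7° passes through 180° before reaching +170.0°.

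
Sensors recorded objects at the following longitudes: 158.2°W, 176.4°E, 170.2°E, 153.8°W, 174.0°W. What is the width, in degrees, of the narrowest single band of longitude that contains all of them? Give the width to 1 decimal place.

36.0°

Sort the longitudes: -174.0°, -158.2°, -153.8°, +170.2°, +176.4°.
Eastward gaps between consecutive values (wrapping around): 15.8°, 4.4°, 324.0°, 6.2°, 9.6°.
Largest gap = 324.0° ⇒ minimal covering band is its complement: 360° − 324.0° = 36.0°.
Band runs from +170.2° eastward to -153.8°, crossing the antimeridian.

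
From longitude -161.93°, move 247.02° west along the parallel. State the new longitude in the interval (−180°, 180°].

Start at -161.93°; shift −247.02° → -408.95°.
-408.95° lies outside (−180°, 180°]; add 360° → -48.95°.

-48.95°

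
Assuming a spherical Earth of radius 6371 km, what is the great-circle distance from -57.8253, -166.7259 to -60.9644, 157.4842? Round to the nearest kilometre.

Δλ = 157.4842 − -166.7259 = 324.2101°; wrapped into (−180°, 180°]: -35.7899°.
Δφ = -60.9644 − -57.8253 = -3.1391°.
a = sin²(Δφ/2) + cos φ₁ · cos φ₂ · sin²(Δλ/2) = 0.025152.
c = 2·atan2(√a, √(1−a)) = 0.31853 rad → d = 6371·c ≈ 2029.39 km.

2029 km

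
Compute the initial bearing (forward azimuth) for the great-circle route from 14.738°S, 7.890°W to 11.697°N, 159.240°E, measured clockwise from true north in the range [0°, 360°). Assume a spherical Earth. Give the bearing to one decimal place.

Δλ = 159.240 − -7.890 = 167.130°.
θ = atan2( sin Δλ · cos φ₂ , cos φ₁ · sin φ₂ − sin φ₁ · cos φ₂ · cos Δλ )
  = atan2(0.21811, -0.04679) = 102.108° → normalised to [0°, 360°): 102.108°.

102.1°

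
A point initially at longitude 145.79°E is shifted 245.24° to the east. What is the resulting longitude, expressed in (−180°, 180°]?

31.03°E

Start at +145.79°; shift +245.24° → +391.03°.
+391.03° lies outside (−180°, 180°]; subtract 360° → +31.03°.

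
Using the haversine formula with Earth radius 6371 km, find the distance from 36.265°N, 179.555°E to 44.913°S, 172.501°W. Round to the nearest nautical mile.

4893 nmi

Δλ = -172.501 − 179.555 = -352.056°; wrapped into (−180°, 180°]: 7.944°.
Δφ = -44.913 − 36.265 = -81.178°.
a = sin²(Δφ/2) + cos φ₁ · cos φ₂ · sin²(Δλ/2) = 0.426057.
c = 2·atan2(√a, √(1−a)) = 1.42237 rad → d = 6371·c ≈ 9061.89 km ≈ 4893.03 nmi.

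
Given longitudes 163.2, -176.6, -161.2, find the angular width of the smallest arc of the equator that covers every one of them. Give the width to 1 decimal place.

Sort the longitudes: -176.6°, -161.2°, +163.2°.
Eastward gaps between consecutive values (wrapping around): 15.4°, 324.4°, 20.2°.
Largest gap = 324.4° ⇒ minimal covering band is its complement: 360° − 324.4° = 35.6°.
Band runs from +163.2° eastward to -161.2°, crossing the antimeridian.

35.6°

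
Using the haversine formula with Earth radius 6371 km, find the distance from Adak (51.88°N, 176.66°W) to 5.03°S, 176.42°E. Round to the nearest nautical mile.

3435 nmi

Δλ = 176.42 − -176.66 = 353.08°; wrapped into (−180°, 180°]: -6.92°.
Δφ = -5.03 − 51.88 = -56.91°.
a = sin²(Δφ/2) + cos φ₁ · cos φ₂ · sin²(Δλ/2) = 0.229262.
c = 2·atan2(√a, √(1−a)) = 0.99860 rad → d = 6371·c ≈ 6362.11 km ≈ 3435.26 nmi.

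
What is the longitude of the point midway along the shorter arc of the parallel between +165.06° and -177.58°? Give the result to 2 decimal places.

+173.74°

Signed shortest Δλ from +165.06° to -177.58° is +17.36°.
Midpoint longitude = +165.06° + (+17.36°)/2 = +165.06° + 8.68° = +173.74°.
(The naïve average (+165.06 + -177.58)/2 = -6.26° is on the wrong side of the globe.)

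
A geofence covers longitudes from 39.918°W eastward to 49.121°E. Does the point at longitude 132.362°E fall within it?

No

Band width going east from -39.918° to +49.121°: ((49.121 − -39.918) mod 360) = 89.039°.
Offset of +132.362° east of the west edge: ((132.362 − -39.918) mod 360) = 172.280°.
172.280° > 89.039° ⇒ outside.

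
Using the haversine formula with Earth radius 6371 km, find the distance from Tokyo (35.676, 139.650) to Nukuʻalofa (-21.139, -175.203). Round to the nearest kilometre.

Δλ = -175.203 − 139.650 = -314.853°; wrapped into (−180°, 180°]: 45.147°.
Δφ = -21.139 − 35.676 = -56.815°.
a = sin²(Δφ/2) + cos φ₁ · cos φ₂ · sin²(Δλ/2) = 0.337974.
c = 2·atan2(√a, √(1−a)) = 1.24079 rad → d = 6371·c ≈ 7905.05 km.

7905 km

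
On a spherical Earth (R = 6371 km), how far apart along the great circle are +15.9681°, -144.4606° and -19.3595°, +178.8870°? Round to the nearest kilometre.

5612 km

Δλ = 178.8870 − -144.4606 = 323.3476°; wrapped into (−180°, 180°]: -36.6524°.
Δφ = -19.3595 − 15.9681 = -35.3276°.
a = sin²(Δφ/2) + cos φ₁ · cos φ₂ · sin²(Δλ/2) = 0.181745.
c = 2·atan2(√a, √(1−a)) = 0.88083 rad → d = 6371·c ≈ 5611.79 km.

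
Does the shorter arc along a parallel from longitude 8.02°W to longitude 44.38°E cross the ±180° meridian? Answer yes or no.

Signed shortest Δλ = ((44.38 − -8.02 + 180) mod 360) − 180 = 52.4°.
Going east by 52.4° from -8.02° reaches +44.38° without touching 180°.

No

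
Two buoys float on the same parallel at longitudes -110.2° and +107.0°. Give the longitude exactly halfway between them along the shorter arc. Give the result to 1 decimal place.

Signed shortest Δλ from -110.2° to +107.0° is -142.8°.
Midpoint longitude = -110.2° + (-142.8°)/2 = -110.2° − 71.4° = -181.6°.
Normalise into (−180°, 180°]: +178.4°.
(The naïve average (-110.2 + +107.0)/2 = -1.6° is on the wrong side of the globe.)

+178.4°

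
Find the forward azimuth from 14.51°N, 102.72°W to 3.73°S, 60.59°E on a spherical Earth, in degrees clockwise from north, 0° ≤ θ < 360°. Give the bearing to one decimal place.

Δλ = 60.59 − -102.72 = 163.31°.
θ = atan2( sin Δλ · cos φ₂ , cos φ₁ · sin φ₂ − sin φ₁ · cos φ₂ · cos Δλ )
  = atan2(0.28658, 0.17651) = 58.371° → normalised to [0°, 360°): 58.371°.

58.4°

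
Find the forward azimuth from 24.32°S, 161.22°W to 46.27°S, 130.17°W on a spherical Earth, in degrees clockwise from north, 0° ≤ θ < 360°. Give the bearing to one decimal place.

Δλ = -130.17 − -161.22 = 31.05°.
θ = atan2( sin Δλ · cos φ₂ , cos φ₁ · sin φ₂ − sin φ₁ · cos φ₂ · cos Δλ )
  = atan2(0.35654, -0.41459) = 139.305° → normalised to [0°, 360°): 139.305°.

139.3°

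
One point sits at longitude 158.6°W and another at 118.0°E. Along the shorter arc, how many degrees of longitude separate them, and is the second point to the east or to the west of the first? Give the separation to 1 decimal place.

Raw difference: 118.0 − -158.6 = 276.6°.
Normalise into (−180°, 180°]: 276.6° − 360° = -83.4°.
Negative ⇒ the second point lies to the west; separation 83.4°.

83.4° west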